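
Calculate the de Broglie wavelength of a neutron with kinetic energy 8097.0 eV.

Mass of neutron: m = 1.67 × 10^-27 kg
3.18 × 10^-13 m

Using λ = h/√(2mKE):

First convert KE to Joules: KE = 8097.0 eV = 1.297 × 10^-15 J

λ = h/√(2mKE)
λ = (6.626 × 10^-34 J·s) / √(2 × 1.67 × 10^-27 kg × 1.297 × 10^-15 J)
λ = 3.18 × 10^-13 m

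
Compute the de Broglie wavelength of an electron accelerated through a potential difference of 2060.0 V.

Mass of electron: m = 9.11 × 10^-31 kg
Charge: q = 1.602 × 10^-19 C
2.70 × 10^-11 m

When a particle is accelerated through voltage V, it gains kinetic energy KE = qV.

The de Broglie wavelength is then λ = h/√(2mqV):

λ = h/√(2mqV)
λ = (6.626 × 10^-34 J·s) / √(2 × 9.11 × 10^-31 kg × 1.602 × 10^-19 C × 2060.0 V)
λ = 2.70 × 10^-11 m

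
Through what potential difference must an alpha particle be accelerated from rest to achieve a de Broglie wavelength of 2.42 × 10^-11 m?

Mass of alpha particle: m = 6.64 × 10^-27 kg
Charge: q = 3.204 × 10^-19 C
1.76 × 10^-1 V

From λ = h/√(2mqV), we solve for V:

λ² = h²/(2mqV)
V = h²/(2mqλ²)
V = (6.626 × 10^-34 J·s)² / (2 × 6.64 × 10^-27 kg × 3.204 × 10^-19 C × (2.42 × 10^-11 m)²)
V = 1.76 × 10^-1 V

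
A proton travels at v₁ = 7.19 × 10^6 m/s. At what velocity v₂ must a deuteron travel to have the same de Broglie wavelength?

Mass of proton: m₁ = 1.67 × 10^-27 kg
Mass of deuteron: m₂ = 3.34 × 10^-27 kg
v₂ = 3.60 × 10^6 m/s

For equal de Broglie wavelengths: λ₁ = λ₂

h/(m₁v₁) = h/(m₂v₂)
m₁v₁ = m₂v₂
v₂ = v₁ · (m₁/m₂)

v₂ = 7.19 × 10^6 m/s × (1.67 × 10^-27 kg / 3.34 × 10^-27 kg)
v₂ = 3.60 × 10^6 m/s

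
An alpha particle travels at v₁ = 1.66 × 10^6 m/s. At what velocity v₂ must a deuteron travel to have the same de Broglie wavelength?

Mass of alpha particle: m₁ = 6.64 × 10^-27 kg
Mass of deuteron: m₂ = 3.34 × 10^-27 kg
v₂ = 3.30 × 10^6 m/s

For equal de Broglie wavelengths: λ₁ = λ₂

h/(m₁v₁) = h/(m₂v₂)
m₁v₁ = m₂v₂
v₂ = v₁ · (m₁/m₂)

v₂ = 1.66 × 10^6 m/s × (6.64 × 10^-27 kg / 3.34 × 10^-27 kg)
v₂ = 3.30 × 10^6 m/s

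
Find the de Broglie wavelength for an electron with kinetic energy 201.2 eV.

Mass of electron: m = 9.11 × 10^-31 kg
8.65 × 10^-11 m

Using λ = h/√(2mKE):

First convert KE to Joules: KE = 201.2 eV = 3.224 × 10^-17 J

λ = h/√(2mKE)
λ = (6.626 × 10^-34 J·s) / √(2 × 9.11 × 10^-31 kg × 3.224 × 10^-17 J)
λ = 8.65 × 10^-11 m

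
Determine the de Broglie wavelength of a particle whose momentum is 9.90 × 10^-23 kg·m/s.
6.69 × 10^-12 m

Using the de Broglie relation λ = h/p:

λ = h/p
λ = (6.626 × 10^-34 J·s) / (9.90 × 10^-23 kg·m/s)
λ = 6.69 × 10^-12 m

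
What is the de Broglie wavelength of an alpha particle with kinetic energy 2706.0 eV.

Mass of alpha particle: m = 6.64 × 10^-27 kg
2.76 × 10^-13 m

Using λ = h/√(2mKE):

First convert KE to Joules: KE = 2706.0 eV = 4.335 × 10^-16 J

λ = h/√(2mKE)
λ = (6.626 × 10^-34 J·s) / √(2 × 6.64 × 10^-27 kg × 4.335 × 10^-16 J)
λ = 2.76 × 10^-13 m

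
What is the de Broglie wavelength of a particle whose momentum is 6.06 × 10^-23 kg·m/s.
1.09 × 10^-11 m

Using the de Broglie relation λ = h/p:

λ = h/p
λ = (6.626 × 10^-34 J·s) / (6.06 × 10^-23 kg·m/s)
λ = 1.09 × 10^-11 m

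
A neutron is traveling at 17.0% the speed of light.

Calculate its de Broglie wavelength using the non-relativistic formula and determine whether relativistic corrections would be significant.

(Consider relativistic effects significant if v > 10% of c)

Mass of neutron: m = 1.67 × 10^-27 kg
Yes, relativistic corrections are needed.

Using the non-relativistic de Broglie formula λ = h/(mv):

v = 17.0% × c = 5.096 × 10^7 m/s

λ = h/(mv)
λ = (6.626 × 10^-34 J·s) / (1.67 × 10^-27 kg × 5.096 × 10^7 m/s)
λ = 7.79 × 10^-15 m

Since v = 17.0% of c > 10% of c, relativistic corrections ARE significant and the actual wavelength would differ from this non-relativistic estimate.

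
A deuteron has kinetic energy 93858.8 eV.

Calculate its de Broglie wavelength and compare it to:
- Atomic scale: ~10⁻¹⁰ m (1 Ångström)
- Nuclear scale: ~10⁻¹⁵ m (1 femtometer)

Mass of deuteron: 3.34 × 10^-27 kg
λ = 6.61 × 10^-14 m, which is between nuclear and atomic scales.

Using λ = h/√(2mKE):

KE = 93858.8 eV = 1.504 × 10^-14 J

λ = h/√(2mKE)
λ = (6.626 × 10^-34 J·s) / √(2 × 3.34 × 10^-27 kg × 1.504 × 10^-14 J)
λ = 6.61 × 10^-14 m

Comparison:
- Atomic scale (10⁻¹⁰ m): λ is 0.00066× this size
- Nuclear scale (10⁻¹⁵ m): λ is 66× this size

The wavelength is between nuclear and atomic scales.

This wavelength is appropriate for probing atomic structure but too large for nuclear physics experiments.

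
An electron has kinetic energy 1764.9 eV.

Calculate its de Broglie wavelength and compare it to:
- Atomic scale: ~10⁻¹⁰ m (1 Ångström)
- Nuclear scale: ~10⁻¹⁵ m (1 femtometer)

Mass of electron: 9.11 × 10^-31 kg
λ = 2.92 × 10^-11 m, which is between nuclear and atomic scales.

Using λ = h/√(2mKE):

KE = 1764.9 eV = 2.828 × 10^-16 J

λ = h/√(2mKE)
λ = (6.626 × 10^-34 J·s) / √(2 × 9.11 × 10^-31 kg × 2.828 × 10^-16 J)
λ = 2.92 × 10^-11 m

Comparison:
- Atomic scale (10⁻¹⁰ m): λ is 0.29× this size
- Nuclear scale (10⁻¹⁵ m): λ is 2.9e+04× this size

The wavelength is between nuclear and atomic scales.

This wavelength is appropriate for probing atomic structure but too large for nuclear physics experiments.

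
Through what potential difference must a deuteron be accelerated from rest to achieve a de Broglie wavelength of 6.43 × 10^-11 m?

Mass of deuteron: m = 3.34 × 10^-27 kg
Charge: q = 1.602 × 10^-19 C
9.92 × 10^-2 V

From λ = h/√(2mqV), we solve for V:

λ² = h²/(2mqV)
V = h²/(2mqλ²)
V = (6.626 × 10^-34 J·s)² / (2 × 3.34 × 10^-27 kg × 1.602 × 10^-19 C × (6.43 × 10^-11 m)²)
V = 9.92 × 10^-2 V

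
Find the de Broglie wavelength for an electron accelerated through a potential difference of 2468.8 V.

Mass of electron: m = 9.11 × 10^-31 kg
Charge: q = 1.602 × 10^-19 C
2.47 × 10^-11 m

When a particle is accelerated through voltage V, it gains kinetic energy KE = qV.

The de Broglie wavelength is then λ = h/√(2mqV):

λ = h/√(2mqV)
λ = (6.626 × 10^-34 J·s) / √(2 × 9.11 × 10^-31 kg × 1.602 × 10^-19 C × 2468.8 V)
λ = 2.47 × 10^-11 m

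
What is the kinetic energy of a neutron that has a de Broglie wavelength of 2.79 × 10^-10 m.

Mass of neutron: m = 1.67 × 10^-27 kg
1.69 × 10^-21 J (or 0.0105 eV)

From λ = h/√(2mKE), we solve for KE:

λ² = h²/(2mKE)
KE = h²/(2mλ²)
KE = (6.626 × 10^-34 J·s)² / (2 × 1.67 × 10^-27 kg × (2.79 × 10^-10 m)²)
KE = 1.69 × 10^-21 J
KE = 0.0105 eV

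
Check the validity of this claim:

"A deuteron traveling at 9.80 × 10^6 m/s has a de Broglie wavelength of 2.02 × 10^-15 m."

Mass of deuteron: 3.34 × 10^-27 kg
False

The claim is incorrect.

Using λ = h/(mv):
λ = (6.626 × 10^-34 J·s) / (3.34 × 10^-27 kg × 9.80 × 10^6 m/s)
λ = 2.02 × 10^-14 m

The actual wavelength differs from the claimed 2.02 × 10^-15 m.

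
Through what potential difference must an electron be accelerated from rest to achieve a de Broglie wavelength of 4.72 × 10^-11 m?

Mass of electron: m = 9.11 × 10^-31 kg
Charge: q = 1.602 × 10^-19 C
675 V

From λ = h/√(2mqV), we solve for V:

λ² = h²/(2mqV)
V = h²/(2mqλ²)
V = (6.626 × 10^-34 J·s)² / (2 × 9.11 × 10^-31 kg × 1.602 × 10^-19 C × (4.72 × 10^-11 m)²)
V = 675 V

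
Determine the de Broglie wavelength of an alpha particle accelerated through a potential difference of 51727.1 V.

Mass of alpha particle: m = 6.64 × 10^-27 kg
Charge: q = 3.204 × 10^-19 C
4.47 × 10^-14 m

When a particle is accelerated through voltage V, it gains kinetic energy KE = qV.

The de Broglie wavelength is then λ = h/√(2mqV):

λ = h/√(2mqV)
λ = (6.626 × 10^-34 J·s) / √(2 × 6.64 × 10^-27 kg × 3.204 × 10^-19 C × 51727.1 V)
λ = 4.47 × 10^-14 m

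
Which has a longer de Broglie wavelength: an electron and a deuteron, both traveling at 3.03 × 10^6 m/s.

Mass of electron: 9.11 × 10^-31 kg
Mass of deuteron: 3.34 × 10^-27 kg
The electron has the longer wavelength.

Using λ = h/(mv), since both particles have the same velocity, the wavelength depends only on mass.

For electron: λ₁ = h/(m₁v) = 2.40 × 10^-10 m
For deuteron: λ₂ = h/(m₂v) = 6.55 × 10^-14 m

Since λ ∝ 1/m at constant velocity, the lighter particle has the longer wavelength.

The electron has the longer de Broglie wavelength.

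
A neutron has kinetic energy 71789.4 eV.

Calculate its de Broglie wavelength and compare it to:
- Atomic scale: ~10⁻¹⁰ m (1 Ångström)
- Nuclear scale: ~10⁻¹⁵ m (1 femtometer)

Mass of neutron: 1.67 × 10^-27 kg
λ = 1.07 × 10^-13 m, which is between nuclear and atomic scales.

Using λ = h/√(2mKE):

KE = 71789.4 eV = 1.150 × 10^-14 J

λ = h/√(2mKE)
λ = (6.626 × 10^-34 J·s) / √(2 × 1.67 × 10^-27 kg × 1.150 × 10^-14 J)
λ = 1.07 × 10^-13 m

Comparison:
- Atomic scale (10⁻¹⁰ m): λ is 0.0011× this size
- Nuclear scale (10⁻¹⁵ m): λ is 1.1e+02× this size

The wavelength is between nuclear and atomic scales.

This wavelength is appropriate for probing atomic structure but too large for nuclear physics experiments.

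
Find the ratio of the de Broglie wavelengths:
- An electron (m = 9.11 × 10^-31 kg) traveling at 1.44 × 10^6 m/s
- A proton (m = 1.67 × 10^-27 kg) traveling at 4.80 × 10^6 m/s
λ₁/λ₂ = 6.11 × 10^3

Using λ = h/(mv):

λ₁ = h/(m₁v₁) = 5.05 × 10^-10 m
λ₂ = h/(m₂v₂) = 8.27 × 10^-14 m

Ratio λ₁/λ₂ = (m₂v₂)/(m₁v₁)
         = (1.67 × 10^-27 kg × 4.80 × 10^6 m/s) / (9.11 × 10^-31 kg × 1.44 × 10^6 m/s)
         = 6.11 × 10^3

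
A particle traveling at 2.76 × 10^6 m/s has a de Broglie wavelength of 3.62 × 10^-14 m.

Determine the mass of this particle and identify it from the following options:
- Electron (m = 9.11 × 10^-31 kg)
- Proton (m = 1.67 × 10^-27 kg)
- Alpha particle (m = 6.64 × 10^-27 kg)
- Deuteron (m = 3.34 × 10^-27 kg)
The particle is an alpha particle.

From λ = h/(mv), solve for mass:

m = h/(λv)
m = (6.626 × 10^-34 J·s) / (3.62 × 10^-14 m × 2.76 × 10^6 m/s)
m = 6.63 × 10^-27 kg

Comparing with the listed masses, this is closest to an alpha particle.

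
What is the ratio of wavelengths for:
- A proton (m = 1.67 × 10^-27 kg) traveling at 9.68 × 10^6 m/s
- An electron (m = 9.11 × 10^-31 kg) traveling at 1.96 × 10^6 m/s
λ₁/λ₂ = 1.10 × 10^-4

Using λ = h/(mv):

λ₁ = h/(m₁v₁) = 4.10 × 10^-14 m
λ₂ = h/(m₂v₂) = 3.71 × 10^-10 m

Ratio λ₁/λ₂ = (m₂v₂)/(m₁v₁)
         = (9.11 × 10^-31 kg × 1.96 × 10^6 m/s) / (1.67 × 10^-27 kg × 9.68 × 10^6 m/s)
         = 1.10 × 10^-4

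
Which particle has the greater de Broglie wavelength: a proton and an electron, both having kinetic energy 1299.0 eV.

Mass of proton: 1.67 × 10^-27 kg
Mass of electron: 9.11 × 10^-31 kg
The electron has the longer wavelength.

Using λ = h/√(2mKE):

For proton: λ₁ = h/√(2m₁KE) = 7.95 × 10^-13 m
For electron: λ₂ = h/√(2m₂KE) = 3.40 × 10^-11 m

Since λ ∝ 1/√m at constant kinetic energy, the lighter particle has the longer wavelength.

The electron has the longer de Broglie wavelength.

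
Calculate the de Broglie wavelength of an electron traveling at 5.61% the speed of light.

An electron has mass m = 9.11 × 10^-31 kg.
4.32 × 10^-11 m

Using the de Broglie relation λ = h/(mv):

v = 5.61% × c = 1.682 × 10^7 m/s

λ = h/(mv)
λ = (6.626 × 10^-34 J·s) / (9.11 × 10^-31 kg × 1.682 × 10^7 m/s)
λ = 4.32 × 10^-11 m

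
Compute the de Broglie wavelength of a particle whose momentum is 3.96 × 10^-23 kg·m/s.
1.67 × 10^-11 m

Using the de Broglie relation λ = h/p:

λ = h/p
λ = (6.626 × 10^-34 J·s) / (3.96 × 10^-23 kg·m/s)
λ = 1.67 × 10^-11 m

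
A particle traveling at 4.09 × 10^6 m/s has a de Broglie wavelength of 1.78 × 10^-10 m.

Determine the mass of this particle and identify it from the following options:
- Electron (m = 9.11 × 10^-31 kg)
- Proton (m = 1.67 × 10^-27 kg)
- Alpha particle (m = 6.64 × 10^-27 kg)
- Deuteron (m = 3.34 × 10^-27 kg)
The particle is an electron.

From λ = h/(mv), solve for mass:

m = h/(λv)
m = (6.626 × 10^-34 J·s) / (1.78 × 10^-10 m × 4.09 × 10^6 m/s)
m = 9.10 × 10^-31 kg

Comparing with the listed masses, this is closest to an electron.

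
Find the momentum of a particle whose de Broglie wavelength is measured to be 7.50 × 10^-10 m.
8.83 × 10^-25 kg·m/s

From the de Broglie relation λ = h/p, we solve for p:

p = h/λ
p = (6.626 × 10^-34 J·s) / (7.50 × 10^-10 m)
p = 8.83 × 10^-25 kg·m/s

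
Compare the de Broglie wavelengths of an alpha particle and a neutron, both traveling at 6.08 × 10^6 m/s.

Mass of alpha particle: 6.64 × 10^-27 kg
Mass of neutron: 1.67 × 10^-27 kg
The neutron has the longer wavelength.

Using λ = h/(mv), since both particles have the same velocity, the wavelength depends only on mass.

For alpha particle: λ₁ = h/(m₁v) = 1.64 × 10^-14 m
For neutron: λ₂ = h/(m₂v) = 6.53 × 10^-14 m

Since λ ∝ 1/m at constant velocity, the lighter particle has the longer wavelength.

The neutron has the longer de Broglie wavelength.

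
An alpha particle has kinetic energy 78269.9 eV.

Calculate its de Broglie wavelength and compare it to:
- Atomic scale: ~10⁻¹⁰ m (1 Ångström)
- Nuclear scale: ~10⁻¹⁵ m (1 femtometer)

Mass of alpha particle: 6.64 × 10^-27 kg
λ = 5.13 × 10^-14 m, which is between nuclear and atomic scales.

Using λ = h/√(2mKE):

KE = 78269.9 eV = 1.254 × 10^-14 J

λ = h/√(2mKE)
λ = (6.626 × 10^-34 J·s) / √(2 × 6.64 × 10^-27 kg × 1.254 × 10^-14 J)
λ = 5.13 × 10^-14 m

Comparison:
- Atomic scale (10⁻¹⁰ m): λ is 0.00051× this size
- Nuclear scale (10⁻¹⁵ m): λ is 51× this size

The wavelength is between nuclear and atomic scales.

This wavelength is appropriate for probing atomic structure but too large for nuclear physics experiments.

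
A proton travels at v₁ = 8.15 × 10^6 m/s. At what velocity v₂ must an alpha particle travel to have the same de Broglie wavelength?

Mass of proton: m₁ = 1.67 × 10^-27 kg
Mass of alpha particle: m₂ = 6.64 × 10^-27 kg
v₂ = 2.05 × 10^6 m/s

For equal de Broglie wavelengths: λ₁ = λ₂

h/(m₁v₁) = h/(m₂v₂)
m₁v₁ = m₂v₂
v₂ = v₁ · (m₁/m₂)

v₂ = 8.15 × 10^6 m/s × (1.67 × 10^-27 kg / 6.64 × 10^-27 kg)
v₂ = 2.05 × 10^6 m/s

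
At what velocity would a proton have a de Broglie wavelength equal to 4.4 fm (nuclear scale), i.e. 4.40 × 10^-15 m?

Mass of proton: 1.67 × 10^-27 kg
9.02 × 10^7 m/s

From λ = h/(mv), solve for v:

v = h/(mλ)
v = (6.626 × 10^-34 J·s) / (1.67 × 10^-27 kg × 4.40 × 10^-15 m)
v = 9.02 × 10^7 m/s

Note: This velocity is 30.1% of the speed of light, so relativistic corrections would be needed for a more accurate calculation.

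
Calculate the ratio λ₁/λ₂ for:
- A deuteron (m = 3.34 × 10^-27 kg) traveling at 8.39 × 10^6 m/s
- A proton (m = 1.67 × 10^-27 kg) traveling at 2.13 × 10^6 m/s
λ₁/λ₂ = 0.127

Using λ = h/(mv):

λ₁ = h/(m₁v₁) = 2.36 × 10^-14 m
λ₂ = h/(m₂v₂) = 1.86 × 10^-13 m

Ratio λ₁/λ₂ = (m₂v₂)/(m₁v₁)
         = (1.67 × 10^-27 kg × 2.13 × 10^6 m/s) / (3.34 × 10^-27 kg × 8.39 × 10^6 m/s)
         = 0.127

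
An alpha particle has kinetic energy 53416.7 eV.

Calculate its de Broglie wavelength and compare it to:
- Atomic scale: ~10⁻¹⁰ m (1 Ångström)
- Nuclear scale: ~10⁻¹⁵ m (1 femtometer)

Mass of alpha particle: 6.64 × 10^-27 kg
λ = 6.22 × 10^-14 m, which is between nuclear and atomic scales.

Using λ = h/√(2mKE):

KE = 53416.7 eV = 8.558 × 10^-15 J

λ = h/√(2mKE)
λ = (6.626 × 10^-34 J·s) / √(2 × 6.64 × 10^-27 kg × 8.558 × 10^-15 J)
λ = 6.22 × 10^-14 m

Comparison:
- Atomic scale (10⁻¹⁰ m): λ is 0.00062× this size
- Nuclear scale (10⁻¹⁵ m): λ is 62× this size

The wavelength is between nuclear and atomic scales.

This wavelength is appropriate for probing atomic structure but too large for nuclear physics experiments.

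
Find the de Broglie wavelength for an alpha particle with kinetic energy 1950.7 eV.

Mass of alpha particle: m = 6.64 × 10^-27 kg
3.25 × 10^-13 m

Using λ = h/√(2mKE):

First convert KE to Joules: KE = 1950.7 eV = 3.125 × 10^-16 J

λ = h/√(2mKE)
λ = (6.626 × 10^-34 J·s) / √(2 × 6.64 × 10^-27 kg × 3.125 × 10^-16 J)
λ = 3.25 × 10^-13 m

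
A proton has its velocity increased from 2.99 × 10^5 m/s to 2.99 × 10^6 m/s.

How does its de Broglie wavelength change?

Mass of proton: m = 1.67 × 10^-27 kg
The wavelength decreases by a factor of 10.

Using λ = h/(mv):

Initial wavelength: λ₁ = h/(mv₁) = 1.33 × 10^-12 m
Final wavelength: λ₂ = h/(mv₂) = 1.33 × 10^-13 m

Since λ ∝ 1/v, when velocity increases by a factor of 10, the wavelength decreases by a factor of 10.

λ₂/λ₁ = v₁/v₂ = 1/10

The wavelength decreases by a factor of 10.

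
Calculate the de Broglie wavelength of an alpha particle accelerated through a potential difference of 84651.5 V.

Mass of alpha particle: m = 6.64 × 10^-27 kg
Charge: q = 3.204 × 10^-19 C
3.49 × 10^-14 m

When a particle is accelerated through voltage V, it gains kinetic energy KE = qV.

The de Broglie wavelength is then λ = h/√(2mqV):

λ = h/√(2mqV)
λ = (6.626 × 10^-34 J·s) / √(2 × 6.64 × 10^-27 kg × 3.204 × 10^-19 C × 84651.5 V)
λ = 3.49 × 10^-14 m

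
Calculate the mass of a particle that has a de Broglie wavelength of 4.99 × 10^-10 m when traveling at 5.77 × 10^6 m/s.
2.30 × 10^-31 kg

From the de Broglie relation λ = h/(mv), we solve for m:

m = h/(λv)
m = (6.626 × 10^-34 J·s) / (4.99 × 10^-10 m × 5.77 × 10^6 m/s)
m = 2.30 × 10^-31 kg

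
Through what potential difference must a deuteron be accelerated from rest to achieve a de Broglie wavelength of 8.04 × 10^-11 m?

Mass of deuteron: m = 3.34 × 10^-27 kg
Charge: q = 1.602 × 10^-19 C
6.35 × 10^-2 V

From λ = h/√(2mqV), we solve for V:

λ² = h²/(2mqV)
V = h²/(2mqλ²)
V = (6.626 × 10^-34 J·s)² / (2 × 3.34 × 10^-27 kg × 1.602 × 10^-19 C × (8.04 × 10^-11 m)²)
V = 6.35 × 10^-2 V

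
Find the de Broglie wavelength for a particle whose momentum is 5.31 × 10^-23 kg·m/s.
1.25 × 10^-11 m

Using the de Broglie relation λ = h/p:

λ = h/p
λ = (6.626 × 10^-34 J·s) / (5.31 × 10^-23 kg·m/s)
λ = 1.25 × 10^-11 m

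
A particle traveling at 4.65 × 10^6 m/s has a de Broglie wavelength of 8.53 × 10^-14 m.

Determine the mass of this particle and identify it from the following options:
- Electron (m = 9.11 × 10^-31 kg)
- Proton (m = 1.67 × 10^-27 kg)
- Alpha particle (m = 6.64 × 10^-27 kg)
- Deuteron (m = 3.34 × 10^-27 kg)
The particle is a proton.

From λ = h/(mv), solve for mass:

m = h/(λv)
m = (6.626 × 10^-34 J·s) / (8.53 × 10^-14 m × 4.65 × 10^6 m/s)
m = 1.67 × 10^-27 kg

Comparing with the listed masses, this is closest to a proton.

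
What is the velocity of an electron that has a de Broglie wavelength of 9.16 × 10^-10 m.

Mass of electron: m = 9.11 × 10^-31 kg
7.94 × 10^5 m/s

From the de Broglie relation λ = h/(mv), we solve for v:

v = h/(mλ)
v = (6.626 × 10^-34 J·s) / (9.11 × 10^-31 kg × 9.16 × 10^-10 m)
v = 7.94 × 10^5 m/s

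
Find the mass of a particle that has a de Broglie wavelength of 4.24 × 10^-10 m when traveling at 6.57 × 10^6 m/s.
2.38 × 10^-31 kg

From the de Broglie relation λ = h/(mv), we solve for m:

m = h/(λv)
m = (6.626 × 10^-34 J·s) / (4.24 × 10^-10 m × 6.57 × 10^6 m/s)
m = 2.38 × 10^-31 kg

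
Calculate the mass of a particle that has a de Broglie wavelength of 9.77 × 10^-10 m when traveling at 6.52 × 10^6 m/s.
1.04 × 10^-31 kg

From the de Broglie relation λ = h/(mv), we solve for m:

m = h/(λv)
m = (6.626 × 10^-34 J·s) / (9.77 × 10^-10 m × 6.52 × 10^6 m/s)
m = 1.04 × 10^-31 kg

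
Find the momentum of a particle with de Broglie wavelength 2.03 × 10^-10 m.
3.26 × 10^-24 kg·m/s

From the de Broglie relation λ = h/p, we solve for p:

p = h/λ
p = (6.626 × 10^-34 J·s) / (2.03 × 10^-10 m)
p = 3.26 × 10^-24 kg·m/s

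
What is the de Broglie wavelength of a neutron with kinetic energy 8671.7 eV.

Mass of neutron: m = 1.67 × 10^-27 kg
3.08 × 10^-13 m

Using λ = h/√(2mKE):

First convert KE to Joules: KE = 8671.7 eV = 1.389 × 10^-15 J

λ = h/√(2mKE)
λ = (6.626 × 10^-34 J·s) / √(2 × 1.67 × 10^-27 kg × 1.389 × 10^-15 J)
λ = 3.08 × 10^-13 m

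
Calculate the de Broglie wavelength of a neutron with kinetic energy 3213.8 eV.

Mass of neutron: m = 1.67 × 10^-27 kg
5.05 × 10^-13 m

Using λ = h/√(2mKE):

First convert KE to Joules: KE = 3213.8 eV = 5.149 × 10^-16 J

λ = h/√(2mKE)
λ = (6.626 × 10^-34 J·s) / √(2 × 1.67 × 10^-27 kg × 5.149 × 10^-16 J)
λ = 5.05 × 10^-13 m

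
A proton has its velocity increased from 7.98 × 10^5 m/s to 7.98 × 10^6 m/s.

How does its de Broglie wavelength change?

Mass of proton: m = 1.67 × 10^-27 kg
The wavelength decreases by a factor of 10.

Using λ = h/(mv):

Initial wavelength: λ₁ = h/(mv₁) = 4.97 × 10^-13 m
Final wavelength: λ₂ = h/(mv₂) = 4.97 × 10^-14 m

Since λ ∝ 1/v, when velocity increases by a factor of 10, the wavelength decreases by a factor of 10.

λ₂/λ₁ = v₁/v₂ = 1/10

The wavelength decreases by a factor of 10.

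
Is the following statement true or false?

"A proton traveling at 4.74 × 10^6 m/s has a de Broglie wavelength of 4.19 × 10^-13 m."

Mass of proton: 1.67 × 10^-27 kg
False

The claim is incorrect.

Using λ = h/(mv):
λ = (6.626 × 10^-34 J·s) / (1.67 × 10^-27 kg × 4.74 × 10^6 m/s)
λ = 8.37 × 10^-14 m

The actual wavelength differs from the claimed 4.19 × 10^-13 m.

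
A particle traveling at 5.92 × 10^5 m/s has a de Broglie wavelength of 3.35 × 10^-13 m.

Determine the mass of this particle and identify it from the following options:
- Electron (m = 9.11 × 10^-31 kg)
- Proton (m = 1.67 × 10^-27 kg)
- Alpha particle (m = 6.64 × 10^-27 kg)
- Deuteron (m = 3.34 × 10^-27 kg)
The particle is a deuteron.

From λ = h/(mv), solve for mass:

m = h/(λv)
m = (6.626 × 10^-34 J·s) / (3.35 × 10^-13 m × 5.92 × 10^5 m/s)
m = 3.34 × 10^-27 kg

Comparing with the listed masses, this is closest to a deuteron.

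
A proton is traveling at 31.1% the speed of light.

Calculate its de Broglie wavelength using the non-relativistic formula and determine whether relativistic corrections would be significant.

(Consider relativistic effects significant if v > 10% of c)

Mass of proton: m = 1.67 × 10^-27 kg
Yes, relativistic corrections are needed.

Using the non-relativistic de Broglie formula λ = h/(mv):

v = 31.1% × c = 9.324 × 10^7 m/s

λ = h/(mv)
λ = (6.626 × 10^-34 J·s) / (1.67 × 10^-27 kg × 9.324 × 10^7 m/s)
λ = 4.26 × 10^-15 m

Since v = 31.1% of c > 10% of c, relativistic corrections ARE significant and the actual wavelength would differ from this non-relativistic estimate.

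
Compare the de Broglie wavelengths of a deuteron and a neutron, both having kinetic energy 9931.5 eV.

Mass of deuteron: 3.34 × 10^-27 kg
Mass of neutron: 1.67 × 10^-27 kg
The neutron has the longer wavelength.

Using λ = h/√(2mKE):

For deuteron: λ₁ = h/√(2m₁KE) = 2.03 × 10^-13 m
For neutron: λ₂ = h/√(2m₂KE) = 2.87 × 10^-13 m

Since λ ∝ 1/√m at constant kinetic energy, the lighter particle has the longer wavelength.

The neutron has the longer de Broglie wavelength.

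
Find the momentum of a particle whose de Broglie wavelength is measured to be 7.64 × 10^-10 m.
8.67 × 10^-25 kg·m/s

From the de Broglie relation λ = h/p, we solve for p:

p = h/λ
p = (6.626 × 10^-34 J·s) / (7.64 × 10^-10 m)
p = 8.67 × 10^-25 kg·m/s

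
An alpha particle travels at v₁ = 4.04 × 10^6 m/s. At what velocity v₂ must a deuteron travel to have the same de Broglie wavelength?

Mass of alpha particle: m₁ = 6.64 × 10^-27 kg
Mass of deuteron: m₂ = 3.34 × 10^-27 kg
v₂ = 8.03 × 10^6 m/s

For equal de Broglie wavelengths: λ₁ = λ₂

h/(m₁v₁) = h/(m₂v₂)
m₁v₁ = m₂v₂
v₂ = v₁ · (m₁/m₂)

v₂ = 4.04 × 10^6 m/s × (6.64 × 10^-27 kg / 3.34 × 10^-27 kg)
v₂ = 8.03 × 10^6 m/s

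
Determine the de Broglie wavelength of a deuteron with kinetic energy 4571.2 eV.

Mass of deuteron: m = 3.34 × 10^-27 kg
3.00 × 10^-13 m

Using λ = h/√(2mKE):

First convert KE to Joules: KE = 4571.2 eV = 7.324 × 10^-16 J

λ = h/√(2mKE)
λ = (6.626 × 10^-34 J·s) / √(2 × 3.34 × 10^-27 kg × 7.324 × 10^-16 J)
λ = 3.00 × 10^-13 m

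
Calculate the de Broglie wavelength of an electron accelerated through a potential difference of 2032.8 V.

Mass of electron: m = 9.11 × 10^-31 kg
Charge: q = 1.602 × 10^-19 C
2.72 × 10^-11 m

When a particle is accelerated through voltage V, it gains kinetic energy KE = qV.

The de Broglie wavelength is then λ = h/√(2mqV):

λ = h/√(2mqV)
λ = (6.626 × 10^-34 J·s) / √(2 × 9.11 × 10^-31 kg × 1.602 × 10^-19 C × 2032.8 V)
λ = 2.72 × 10^-11 m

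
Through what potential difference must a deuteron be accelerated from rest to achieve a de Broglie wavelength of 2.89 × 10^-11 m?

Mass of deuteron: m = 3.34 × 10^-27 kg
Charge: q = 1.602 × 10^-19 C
4.91 × 10^-1 V

From λ = h/√(2mqV), we solve for V:

λ² = h²/(2mqV)
V = h²/(2mqλ²)
V = (6.626 × 10^-34 J·s)² / (2 × 3.34 × 10^-27 kg × 1.602 × 10^-19 C × (2.89 × 10^-11 m)²)
V = 4.91 × 10^-1 V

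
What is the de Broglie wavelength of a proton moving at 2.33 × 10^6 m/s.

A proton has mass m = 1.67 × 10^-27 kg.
1.70 × 10^-13 m

Using the de Broglie relation λ = h/(mv):

λ = h/(mv)
λ = (6.626 × 10^-34 J·s) / (1.67 × 10^-27 kg × 2.33 × 10^6 m/s)
λ = 1.70 × 10^-13 m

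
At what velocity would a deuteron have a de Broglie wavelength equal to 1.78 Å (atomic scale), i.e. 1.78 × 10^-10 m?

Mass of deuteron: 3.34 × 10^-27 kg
1.11 × 10^3 m/s

From λ = h/(mv), solve for v:

v = h/(mλ)
v = (6.626 × 10^-34 J·s) / (3.34 × 10^-27 kg × 1.78 × 10^-10 m)
v = 1.11 × 10^3 m/s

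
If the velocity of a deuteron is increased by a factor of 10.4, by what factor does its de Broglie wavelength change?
The wavelength decreases by a factor of 10.4.

From λ = h/(mv), the wavelength is inversely proportional to velocity:

λ ∝ 1/v

If v → 10.4v, then λ → λ/10.4

When velocity is increased by a factor of 10.4, the wavelength decreases by a factor of 10.4.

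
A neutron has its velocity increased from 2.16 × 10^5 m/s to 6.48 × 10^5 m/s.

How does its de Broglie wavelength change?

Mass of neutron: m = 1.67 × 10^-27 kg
The wavelength decreases by a factor of 3.

Using λ = h/(mv):

Initial wavelength: λ₁ = h/(mv₁) = 1.84 × 10^-12 m
Final wavelength: λ₂ = h/(mv₂) = 6.12 × 10^-13 m

Since λ ∝ 1/v, when velocity increases by a factor of 3, the wavelength decreases by a factor of 3.

λ₂/λ₁ = v₁/v₂ = 1/3

The wavelength decreases by a factor of 3.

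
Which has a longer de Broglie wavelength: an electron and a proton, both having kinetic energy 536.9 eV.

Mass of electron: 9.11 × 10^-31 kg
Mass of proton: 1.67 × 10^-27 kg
The electron has the longer wavelength.

Using λ = h/√(2mKE):

For electron: λ₁ = h/√(2m₁KE) = 5.29 × 10^-11 m
For proton: λ₂ = h/√(2m₂KE) = 1.24 × 10^-12 m

Since λ ∝ 1/√m at constant kinetic energy, the lighter particle has the longer wavelength.

The electron has the longer de Broglie wavelength.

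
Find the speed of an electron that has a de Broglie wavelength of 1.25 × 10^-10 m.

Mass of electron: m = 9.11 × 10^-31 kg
5.82 × 10^6 m/s

From the de Broglie relation λ = h/(mv), we solve for v:

v = h/(mλ)
v = (6.626 × 10^-34 J·s) / (9.11 × 10^-31 kg × 1.25 × 10^-10 m)
v = 5.82 × 10^6 m/s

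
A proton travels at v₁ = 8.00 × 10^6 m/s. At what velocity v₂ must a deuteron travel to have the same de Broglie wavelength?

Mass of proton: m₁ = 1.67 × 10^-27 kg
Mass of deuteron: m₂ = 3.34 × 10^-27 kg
v₂ = 4.00 × 10^6 m/s

For equal de Broglie wavelengths: λ₁ = λ₂

h/(m₁v₁) = h/(m₂v₂)
m₁v₁ = m₂v₂
v₂ = v₁ · (m₁/m₂)

v₂ = 8.00 × 10^6 m/s × (1.67 × 10^-27 kg / 3.34 × 10^-27 kg)
v₂ = 4.00 × 10^6 m/s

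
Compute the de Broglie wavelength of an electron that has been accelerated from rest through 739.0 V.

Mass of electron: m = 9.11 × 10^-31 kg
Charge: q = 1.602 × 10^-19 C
4.51 × 10^-11 m

When a particle is accelerated through voltage V, it gains kinetic energy KE = qV.

The de Broglie wavelength is then λ = h/√(2mqV):

λ = h/√(2mqV)
λ = (6.626 × 10^-34 J·s) / √(2 × 9.11 × 10^-31 kg × 1.602 × 10^-19 C × 739.0 V)
λ = 4.51 × 10^-11 m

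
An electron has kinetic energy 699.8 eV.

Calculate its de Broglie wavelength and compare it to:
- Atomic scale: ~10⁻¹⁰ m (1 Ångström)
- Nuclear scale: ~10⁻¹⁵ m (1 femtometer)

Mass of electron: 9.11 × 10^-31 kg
λ = 4.64 × 10^-11 m, which is between nuclear and atomic scales.

Using λ = h/√(2mKE):

KE = 699.8 eV = 1.121 × 10^-16 J

λ = h/√(2mKE)
λ = (6.626 × 10^-34 J·s) / √(2 × 9.11 × 10^-31 kg × 1.121 × 10^-16 J)
λ = 4.64 × 10^-11 m

Comparison:
- Atomic scale (10⁻¹⁰ m): λ is 0.46× this size
- Nuclear scale (10⁻¹⁵ m): λ is 4.6e+04× this size

The wavelength is between nuclear and atomic scales.

This wavelength is appropriate for probing atomic structure but too large for nuclear physics experiments.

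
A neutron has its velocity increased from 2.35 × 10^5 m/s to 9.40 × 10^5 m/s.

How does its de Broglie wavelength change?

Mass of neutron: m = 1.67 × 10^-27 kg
The wavelength decreases by a factor of 4.

Using λ = h/(mv):

Initial wavelength: λ₁ = h/(mv₁) = 1.69 × 10^-12 m
Final wavelength: λ₂ = h/(mv₂) = 4.22 × 10^-13 m

Since λ ∝ 1/v, when velocity increases by a factor of 4, the wavelength decreases by a factor of 4.

λ₂/λ₁ = v₁/v₂ = 1/4

The wavelength decreases by a factor of 4.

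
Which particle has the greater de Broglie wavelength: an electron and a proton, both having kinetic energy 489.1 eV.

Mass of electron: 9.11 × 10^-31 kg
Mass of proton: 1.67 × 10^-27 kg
The electron has the longer wavelength.

Using λ = h/√(2mKE):

For electron: λ₁ = h/√(2m₁KE) = 5.55 × 10^-11 m
For proton: λ₂ = h/√(2m₂KE) = 1.30 × 10^-12 m

Since λ ∝ 1/√m at constant kinetic energy, the lighter particle has the longer wavelength.

The electron has the longer de Broglie wavelength.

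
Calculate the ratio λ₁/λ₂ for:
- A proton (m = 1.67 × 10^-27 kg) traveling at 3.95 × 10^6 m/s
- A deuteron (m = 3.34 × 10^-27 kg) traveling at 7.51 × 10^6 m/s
λ₁/λ₂ = 3.80

Using λ = h/(mv):

λ₁ = h/(m₁v₁) = 1.00 × 10^-13 m
λ₂ = h/(m₂v₂) = 2.64 × 10^-14 m

Ratio λ₁/λ₂ = (m₂v₂)/(m₁v₁)
         = (3.34 × 10^-27 kg × 7.51 × 10^6 m/s) / (1.67 × 10^-27 kg × 3.95 × 10^6 m/s)
         = 3.80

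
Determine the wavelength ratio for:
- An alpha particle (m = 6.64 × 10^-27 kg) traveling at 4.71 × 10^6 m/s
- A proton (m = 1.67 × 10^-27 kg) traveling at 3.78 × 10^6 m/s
λ₁/λ₂ = 0.202

Using λ = h/(mv):

λ₁ = h/(m₁v₁) = 2.12 × 10^-14 m
λ₂ = h/(m₂v₂) = 1.05 × 10^-13 m

Ratio λ₁/λ₂ = (m₂v₂)/(m₁v₁)
         = (1.67 × 10^-27 kg × 3.78 × 10^6 m/s) / (6.64 × 10^-27 kg × 4.71 × 10^6 m/s)
         = 0.202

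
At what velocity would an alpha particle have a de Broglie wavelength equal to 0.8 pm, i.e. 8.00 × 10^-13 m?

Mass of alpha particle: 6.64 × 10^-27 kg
1.25 × 10^5 m/s

From λ = h/(mv), solve for v:

v = h/(mλ)
v = (6.626 × 10^-34 J·s) / (6.64 × 10^-27 kg × 8.00 × 10^-13 m)
v = 1.25 × 10^5 m/s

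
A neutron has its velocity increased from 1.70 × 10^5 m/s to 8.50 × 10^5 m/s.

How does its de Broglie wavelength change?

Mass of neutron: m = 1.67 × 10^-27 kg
The wavelength decreases by a factor of 5.

Using λ = h/(mv):

Initial wavelength: λ₁ = h/(mv₁) = 2.33 × 10^-12 m
Final wavelength: λ₂ = h/(mv₂) = 4.67 × 10^-13 m

Since λ ∝ 1/v, when velocity increases by a factor of 5, the wavelength decreases by a factor of 5.

λ₂/λ₁ = v₁/v₂ = 1/5

The wavelength decreases by a factor of 5.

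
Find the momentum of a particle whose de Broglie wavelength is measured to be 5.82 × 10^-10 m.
1.14 × 10^-24 kg·m/s

From the de Broglie relation λ = h/p, we solve for p:

p = h/λ
p = (6.626 × 10^-34 J·s) / (5.82 × 10^-10 m)
p = 1.14 × 10^-24 kg·m/s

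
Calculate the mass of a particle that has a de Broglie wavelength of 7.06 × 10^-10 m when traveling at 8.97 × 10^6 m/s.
1.05 × 10^-31 kg

From the de Broglie relation λ = h/(mv), we solve for m:

m = h/(λv)
m = (6.626 × 10^-34 J·s) / (7.06 × 10^-10 m × 8.97 × 10^6 m/s)
m = 1.05 × 10^-31 kg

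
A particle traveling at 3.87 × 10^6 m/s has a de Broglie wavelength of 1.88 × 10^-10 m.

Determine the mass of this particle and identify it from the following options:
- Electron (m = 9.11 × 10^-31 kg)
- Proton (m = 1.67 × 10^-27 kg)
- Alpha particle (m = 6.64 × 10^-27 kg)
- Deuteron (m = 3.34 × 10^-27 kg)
The particle is an electron.

From λ = h/(mv), solve for mass:

m = h/(λv)
m = (6.626 × 10^-34 J·s) / (1.88 × 10^-10 m × 3.87 × 10^6 m/s)
m = 9.11 × 10^-31 kg

Comparing with the listed masses, this is closest to an electron.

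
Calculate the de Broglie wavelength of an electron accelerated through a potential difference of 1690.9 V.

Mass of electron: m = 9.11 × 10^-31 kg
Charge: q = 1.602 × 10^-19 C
2.98 × 10^-11 m

When a particle is accelerated through voltage V, it gains kinetic energy KE = qV.

The de Broglie wavelength is then λ = h/√(2mqV):

λ = h/√(2mqV)
λ = (6.626 × 10^-34 J·s) / √(2 × 9.11 × 10^-31 kg × 1.602 × 10^-19 C × 1690.9 V)
λ = 2.98 × 10^-11 m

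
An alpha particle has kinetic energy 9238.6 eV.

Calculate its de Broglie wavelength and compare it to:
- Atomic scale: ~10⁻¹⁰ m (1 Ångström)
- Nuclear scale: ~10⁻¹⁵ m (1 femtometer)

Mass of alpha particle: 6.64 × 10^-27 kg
λ = 1.49 × 10^-13 m, which is between nuclear and atomic scales.

Using λ = h/√(2mKE):

KE = 9238.6 eV = 1.480 × 10^-15 J

λ = h/√(2mKE)
λ = (6.626 × 10^-34 J·s) / √(2 × 6.64 × 10^-27 kg × 1.480 × 10^-15 J)
λ = 1.49 × 10^-13 m

Comparison:
- Atomic scale (10⁻¹⁰ m): λ is 0.0015× this size
- Nuclear scale (10⁻¹⁵ m): λ is 1.5e+02× this size

The wavelength is between nuclear and atomic scales.

This wavelength is appropriate for probing atomic structure but too large for nuclear physics experiments.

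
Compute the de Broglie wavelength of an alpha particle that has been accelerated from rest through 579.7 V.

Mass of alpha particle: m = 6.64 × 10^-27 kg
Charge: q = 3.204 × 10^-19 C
4.22 × 10^-13 m

When a particle is accelerated through voltage V, it gains kinetic energy KE = qV.

The de Broglie wavelength is then λ = h/√(2mqV):

λ = h/√(2mqV)
λ = (6.626 × 10^-34 J·s) / √(2 × 6.64 × 10^-27 kg × 3.204 × 10^-19 C × 579.7 V)
λ = 4.22 × 10^-13 m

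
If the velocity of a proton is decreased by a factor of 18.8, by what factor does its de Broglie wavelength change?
The wavelength increases by a factor of 18.8.

From λ = h/(mv), the wavelength is inversely proportional to velocity:

λ ∝ 1/v

If v → v/18.8, then λ → 18.8λ

When velocity is decreased by a factor of 18.8, the wavelength increases by a factor of 18.8.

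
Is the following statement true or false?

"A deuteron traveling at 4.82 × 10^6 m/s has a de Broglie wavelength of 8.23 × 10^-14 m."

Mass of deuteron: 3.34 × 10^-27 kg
False

The claim is incorrect.

Using λ = h/(mv):
λ = (6.626 × 10^-34 J·s) / (3.34 × 10^-27 kg × 4.82 × 10^6 m/s)
λ = 4.12 × 10^-14 m

The actual wavelength differs from the claimed 8.23 × 10^-14 m.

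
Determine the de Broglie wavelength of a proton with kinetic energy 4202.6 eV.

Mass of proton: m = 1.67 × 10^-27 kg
4.42 × 10^-13 m

Using λ = h/√(2mKE):

First convert KE to Joules: KE = 4202.6 eV = 6.733 × 10^-16 J

λ = h/√(2mKE)
λ = (6.626 × 10^-34 J·s) / √(2 × 1.67 × 10^-27 kg × 6.733 × 10^-16 J)
λ = 4.42 × 10^-13 m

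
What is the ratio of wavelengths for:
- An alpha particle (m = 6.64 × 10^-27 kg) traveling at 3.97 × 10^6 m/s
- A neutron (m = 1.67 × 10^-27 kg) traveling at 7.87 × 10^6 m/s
λ₁/λ₂ = 0.499

Using λ = h/(mv):

λ₁ = h/(m₁v₁) = 2.51 × 10^-14 m
λ₂ = h/(m₂v₂) = 5.04 × 10^-14 m

Ratio λ₁/λ₂ = (m₂v₂)/(m₁v₁)
         = (1.67 × 10^-27 kg × 7.87 × 10^6 m/s) / (6.64 × 10^-27 kg × 3.97 × 10^6 m/s)
         = 0.499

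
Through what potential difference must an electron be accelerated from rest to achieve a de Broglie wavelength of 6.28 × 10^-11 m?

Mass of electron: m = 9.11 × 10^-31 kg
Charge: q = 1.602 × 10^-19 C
381 V

From λ = h/√(2mqV), we solve for V:

λ² = h²/(2mqV)
V = h²/(2mqλ²)
V = (6.626 × 10^-34 J·s)² / (2 × 9.11 × 10^-31 kg × 1.602 × 10^-19 C × (6.28 × 10^-11 m)²)
V = 381 V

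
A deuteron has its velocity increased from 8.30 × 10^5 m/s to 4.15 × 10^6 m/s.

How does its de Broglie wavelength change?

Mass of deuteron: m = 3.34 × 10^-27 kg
The wavelength decreases by a factor of 5.

Using λ = h/(mv):

Initial wavelength: λ₁ = h/(mv₁) = 2.39 × 10^-13 m
Final wavelength: λ₂ = h/(mv₂) = 4.78 × 10^-14 m

Since λ ∝ 1/v, when velocity increases by a factor of 5, the wavelength decreases by a factor of 5.

λ₂/λ₁ = v₁/v₂ = 1/5

The wavelength decreases by a factor of 5.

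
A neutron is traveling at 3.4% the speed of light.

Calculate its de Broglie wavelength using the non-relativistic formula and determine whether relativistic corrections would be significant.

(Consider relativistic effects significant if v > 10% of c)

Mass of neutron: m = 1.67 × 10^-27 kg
No, relativistic corrections are not needed.

Using the non-relativistic de Broglie formula λ = h/(mv):

v = 3.4% × c = 1.019 × 10^7 m/s

λ = h/(mv)
λ = (6.626 × 10^-34 J·s) / (1.67 × 10^-27 kg × 1.019 × 10^7 m/s)
λ = 3.89 × 10^-14 m

Since v = 3.4% of c < 10% of c, relativistic corrections are NOT significant and this non-relativistic result is a good approximation.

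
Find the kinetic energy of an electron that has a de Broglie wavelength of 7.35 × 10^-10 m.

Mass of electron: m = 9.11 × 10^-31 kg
4.46 × 10^-19 J (or 2.78 eV)

From λ = h/√(2mKE), we solve for KE:

λ² = h²/(2mKE)
KE = h²/(2mλ²)
KE = (6.626 × 10^-34 J·s)² / (2 × 9.11 × 10^-31 kg × (7.35 × 10^-10 m)²)
KE = 4.46 × 10^-19 J
KE = 2.78 eV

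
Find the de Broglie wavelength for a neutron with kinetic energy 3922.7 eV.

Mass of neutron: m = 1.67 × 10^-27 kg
4.57 × 10^-13 m

Using λ = h/√(2mKE):

First convert KE to Joules: KE = 3922.7 eV = 6.285 × 10^-16 J

λ = h/√(2mKE)
λ = (6.626 × 10^-34 J·s) / √(2 × 1.67 × 10^-27 kg × 6.285 × 10^-16 J)
λ = 4.57 × 10^-13 m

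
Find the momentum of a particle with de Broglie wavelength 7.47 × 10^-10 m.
8.87 × 10^-25 kg·m/s

From the de Broglie relation λ = h/p, we solve for p:

p = h/λ
p = (6.626 × 10^-34 J·s) / (7.47 × 10^-10 m)
p = 8.87 × 10^-25 kg·m/s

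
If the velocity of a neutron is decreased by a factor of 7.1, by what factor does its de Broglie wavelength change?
The wavelength increases by a factor of 7.1.

From λ = h/(mv), the wavelength is inversely proportional to velocity:

λ ∝ 1/v

If v → v/7.1, then λ → 7.1λ

When velocity is decreased by a factor of 7.1, the wavelength increases by a factor of 7.1.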